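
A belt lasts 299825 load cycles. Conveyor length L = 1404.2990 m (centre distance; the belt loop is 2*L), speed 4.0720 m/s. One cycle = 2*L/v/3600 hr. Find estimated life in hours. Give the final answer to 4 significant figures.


cycle_time = 2 * 1404.2990 / 4.0720 / 3600 = 0.191593 hr
life = 299825 * 0.191593 = 57440 hours


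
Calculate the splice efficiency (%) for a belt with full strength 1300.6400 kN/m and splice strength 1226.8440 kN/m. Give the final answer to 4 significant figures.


Eff = 1226.8440 / 1300.6400 * 100
Eff = 94.33 %


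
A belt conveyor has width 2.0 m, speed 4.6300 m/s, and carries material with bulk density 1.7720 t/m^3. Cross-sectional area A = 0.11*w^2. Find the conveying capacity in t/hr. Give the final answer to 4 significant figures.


A = 0.11 * 2.0^2 = 0.44 m^2
C = 0.44 * 4.6300 * 1.7720 * 3600
C = 13000 t/hr


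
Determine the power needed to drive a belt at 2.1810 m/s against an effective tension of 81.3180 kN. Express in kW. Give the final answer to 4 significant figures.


P = Te * v = 81.3180 * 2.1810
P = 177.4 kW


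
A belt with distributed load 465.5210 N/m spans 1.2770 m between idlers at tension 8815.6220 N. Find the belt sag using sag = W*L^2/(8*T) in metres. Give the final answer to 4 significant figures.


sag = 465.5210 * 1.2770^2 / (8 * 8815.6220)
sag = 0.01076 m


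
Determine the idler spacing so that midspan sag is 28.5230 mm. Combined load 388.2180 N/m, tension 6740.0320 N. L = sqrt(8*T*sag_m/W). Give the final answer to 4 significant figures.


sag = 28.5230/1000 = 0.028523 m
L = sqrt(8 * 6740.0320 * 0.028523 / 388.2180)
L = 1.990 m


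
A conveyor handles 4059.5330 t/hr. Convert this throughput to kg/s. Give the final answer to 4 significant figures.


m_dot = 4059.5330 * 1000 / 3600
m_dot = 1128 kg/s


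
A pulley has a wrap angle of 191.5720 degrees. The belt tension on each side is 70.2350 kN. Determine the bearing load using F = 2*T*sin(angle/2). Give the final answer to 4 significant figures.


F = 2 * 70.2350 * sin(191.5720/2 deg)
F = 139.8 kN


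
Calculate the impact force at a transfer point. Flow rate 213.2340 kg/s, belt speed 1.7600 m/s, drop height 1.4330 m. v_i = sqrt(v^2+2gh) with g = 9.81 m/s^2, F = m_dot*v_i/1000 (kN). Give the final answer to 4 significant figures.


v_i = sqrt(1.7600^2 + 2*9.81*1.4330) = 5.58686 m/s
F = 213.2340 * 5.58686 / 1000
F = 1.191 kN


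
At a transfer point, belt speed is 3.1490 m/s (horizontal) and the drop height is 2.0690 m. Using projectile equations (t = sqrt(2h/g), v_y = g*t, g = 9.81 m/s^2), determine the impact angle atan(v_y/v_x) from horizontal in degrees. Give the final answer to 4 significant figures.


t = sqrt(2*2.0690/9.81) = 0.649472 s
v_y = 9.81 * 0.649472 = 6.37132 m/s
angle = atan(6.37132 / 3.1490) = 63.70 deg


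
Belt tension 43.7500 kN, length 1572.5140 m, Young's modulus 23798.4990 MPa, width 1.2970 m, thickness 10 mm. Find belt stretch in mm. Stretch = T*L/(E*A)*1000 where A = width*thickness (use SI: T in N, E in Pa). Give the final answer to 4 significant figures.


A = 1.2970 * 0.01 = 0.01297 m^2
Stretch = 43.7500*1000 * 1572.5140 / (23798.4990e6 * 0.01297) * 1000
Stretch = 222.9 mm


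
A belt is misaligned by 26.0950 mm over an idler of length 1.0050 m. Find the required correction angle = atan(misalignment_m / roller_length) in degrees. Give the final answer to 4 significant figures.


misalign_m = 26.0950 / 1000 = 0.026095 m
angle = atan(0.026095 / 1.0050)
angle = 1.487 deg


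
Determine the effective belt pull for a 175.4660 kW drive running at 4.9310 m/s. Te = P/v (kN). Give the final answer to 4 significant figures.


Te = P / v = 175.4660 / 4.9310
Te = 35.58 kN


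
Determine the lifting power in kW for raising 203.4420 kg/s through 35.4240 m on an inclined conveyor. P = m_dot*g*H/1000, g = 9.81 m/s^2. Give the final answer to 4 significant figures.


P = 203.4420 * 9.81 * 35.4240 / 1000
P = 70.70 kW


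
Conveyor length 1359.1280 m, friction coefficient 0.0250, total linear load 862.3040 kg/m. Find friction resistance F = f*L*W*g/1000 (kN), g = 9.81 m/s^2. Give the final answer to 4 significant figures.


F = 0.0250 * 1359.1280 * 862.3040 * 9.81 / 1000
F = 287.4 kN


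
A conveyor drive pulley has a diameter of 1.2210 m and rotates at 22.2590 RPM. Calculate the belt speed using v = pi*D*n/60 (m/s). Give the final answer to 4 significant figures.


v = pi * 1.2210 * 22.2590 / 60
v = 1.423 m/s


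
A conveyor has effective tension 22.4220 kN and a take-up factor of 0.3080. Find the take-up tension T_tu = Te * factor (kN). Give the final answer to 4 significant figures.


T_tu = 22.4220 * 0.3080
T_tu = 6.906 kN


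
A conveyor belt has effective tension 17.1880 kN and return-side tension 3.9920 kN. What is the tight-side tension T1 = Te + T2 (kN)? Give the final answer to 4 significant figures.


T1 = Te + T2 = 17.1880 + 3.9920
T1 = 21.18 kN


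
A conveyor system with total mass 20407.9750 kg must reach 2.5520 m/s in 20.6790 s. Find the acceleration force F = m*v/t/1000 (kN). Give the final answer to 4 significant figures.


F = 20407.9750 * 2.5520 / 20.6790 / 1000
F = 2.519 kN


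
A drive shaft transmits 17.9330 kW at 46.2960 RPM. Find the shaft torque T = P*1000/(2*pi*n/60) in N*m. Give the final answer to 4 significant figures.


omega = 2*pi*46.2960/60 = 4.84811 rad/s
T = 17.9330*1000 / 4.84811
T = 3699 N*m


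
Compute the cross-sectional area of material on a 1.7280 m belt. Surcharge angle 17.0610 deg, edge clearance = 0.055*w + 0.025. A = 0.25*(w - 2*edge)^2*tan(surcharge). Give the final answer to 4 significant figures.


edge = 0.055*1.7280 + 0.025 = 0.12004 m
ew = 1.7280 - 2*0.12004 = 1.48792 m
A = 0.25 * 1.48792^2 * tan(17.0610 deg)
A = 0.1699 m^2


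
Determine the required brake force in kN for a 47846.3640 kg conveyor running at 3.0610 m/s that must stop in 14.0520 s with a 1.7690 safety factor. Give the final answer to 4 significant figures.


F = 47846.3640 * 3.0610 / 14.0520 * 1.7690 / 1000
F = 18.44 kN


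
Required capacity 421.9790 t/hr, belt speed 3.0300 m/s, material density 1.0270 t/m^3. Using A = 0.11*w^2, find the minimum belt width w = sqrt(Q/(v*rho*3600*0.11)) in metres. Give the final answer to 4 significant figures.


A_req = 421.9790 / (3.0300 * 1.0270 * 3600) = 0.0376682 m^2
w = sqrt(0.0376682 / 0.11)
w = 0.5852 m


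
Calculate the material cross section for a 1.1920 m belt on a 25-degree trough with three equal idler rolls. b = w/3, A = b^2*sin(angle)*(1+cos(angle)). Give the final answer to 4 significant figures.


b = 1.1920/3 = 0.397333 m
A = 0.397333^2 * sin(25 deg) * (1 + cos(25 deg))
A = 0.1272 m^2


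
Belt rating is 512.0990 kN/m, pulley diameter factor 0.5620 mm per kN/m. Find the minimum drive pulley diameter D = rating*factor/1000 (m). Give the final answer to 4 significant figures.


D = 512.0990 * 0.5620 / 1000
D = 0.2878 m


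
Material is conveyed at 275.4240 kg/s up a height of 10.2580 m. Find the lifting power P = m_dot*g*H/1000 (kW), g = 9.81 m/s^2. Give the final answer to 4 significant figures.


P = 275.4240 * 9.81 * 10.2580 / 1000
P = 27.72 kW


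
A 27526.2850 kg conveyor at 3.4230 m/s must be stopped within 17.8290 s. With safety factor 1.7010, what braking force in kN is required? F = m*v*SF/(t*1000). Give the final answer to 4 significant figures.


F = 27526.2850 * 3.4230 / 17.8290 * 1.7010 / 1000
F = 8.989 kN


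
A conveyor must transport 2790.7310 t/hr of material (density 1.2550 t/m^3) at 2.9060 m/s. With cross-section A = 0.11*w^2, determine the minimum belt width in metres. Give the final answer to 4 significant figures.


A_req = 2790.7310 / (2.9060 * 1.2550 * 3600) = 0.212557 m^2
w = sqrt(0.212557 / 0.11)
w = 1.390 m


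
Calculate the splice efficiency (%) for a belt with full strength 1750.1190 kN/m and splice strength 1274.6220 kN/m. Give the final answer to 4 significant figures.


Eff = 1274.6220 / 1750.1190 * 100
Eff = 72.83 %


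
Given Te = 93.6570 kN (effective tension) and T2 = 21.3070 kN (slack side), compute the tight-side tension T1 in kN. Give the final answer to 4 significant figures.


T1 = Te + T2 = 93.6570 + 21.3070
T1 = 115.0 kN


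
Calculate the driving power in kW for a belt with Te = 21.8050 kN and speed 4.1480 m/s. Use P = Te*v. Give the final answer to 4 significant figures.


P = Te * v = 21.8050 * 4.1480
P = 90.45 kW


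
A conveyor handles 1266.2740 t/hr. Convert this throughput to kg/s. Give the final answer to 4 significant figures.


m_dot = 1266.2740 * 1000 / 3600
m_dot = 351.7 kg/s


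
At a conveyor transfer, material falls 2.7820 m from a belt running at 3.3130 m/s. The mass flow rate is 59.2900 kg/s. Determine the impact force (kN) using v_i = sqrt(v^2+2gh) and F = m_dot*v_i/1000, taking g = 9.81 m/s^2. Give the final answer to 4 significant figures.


v_i = sqrt(3.3130^2 + 2*9.81*2.7820) = 8.09684 m/s
F = 59.2900 * 8.09684 / 1000
F = 0.4801 kN


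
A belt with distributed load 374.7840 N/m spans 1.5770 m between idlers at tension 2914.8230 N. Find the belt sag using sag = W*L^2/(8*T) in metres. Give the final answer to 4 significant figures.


sag = 374.7840 * 1.5770^2 / (8 * 2914.8230)
sag = 0.03997 m


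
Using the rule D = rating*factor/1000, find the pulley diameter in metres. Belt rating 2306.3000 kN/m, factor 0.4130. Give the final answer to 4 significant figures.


D = 2306.3000 * 0.4130 / 1000
D = 0.9525 m


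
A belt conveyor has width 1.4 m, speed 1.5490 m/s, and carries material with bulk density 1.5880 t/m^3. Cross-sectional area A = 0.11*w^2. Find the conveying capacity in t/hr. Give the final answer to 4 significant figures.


A = 0.11 * 1.4^2 = 0.2156 m^2
C = 0.2156 * 1.5490 * 1.5880 * 3600
C = 1909 t/hr


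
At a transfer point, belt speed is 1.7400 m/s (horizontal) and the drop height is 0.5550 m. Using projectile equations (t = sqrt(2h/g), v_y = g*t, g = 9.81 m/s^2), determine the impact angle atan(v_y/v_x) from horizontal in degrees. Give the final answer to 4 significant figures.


t = sqrt(2*0.5550/9.81) = 0.336378 s
v_y = 9.81 * 0.336378 = 3.29987 m/s
angle = atan(3.29987 / 1.7400) = 62.20 deg


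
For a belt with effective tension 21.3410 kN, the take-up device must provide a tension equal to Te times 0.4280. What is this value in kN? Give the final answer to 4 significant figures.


T_tu = 21.3410 * 0.4280
T_tu = 9.134 kN


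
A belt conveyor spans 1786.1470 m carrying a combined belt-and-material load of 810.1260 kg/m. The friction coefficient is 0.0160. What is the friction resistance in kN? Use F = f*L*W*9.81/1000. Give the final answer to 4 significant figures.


F = 0.0160 * 1786.1470 * 810.1260 * 9.81 / 1000
F = 227.1 kN


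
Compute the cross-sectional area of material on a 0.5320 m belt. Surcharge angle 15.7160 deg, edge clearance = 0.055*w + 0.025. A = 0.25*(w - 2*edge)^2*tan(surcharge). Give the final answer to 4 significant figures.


edge = 0.055*0.5320 + 0.025 = 0.05426 m
ew = 0.5320 - 2*0.05426 = 0.42348 m
A = 0.25 * 0.42348^2 * tan(15.7160 deg)
A = 0.01262 m^2


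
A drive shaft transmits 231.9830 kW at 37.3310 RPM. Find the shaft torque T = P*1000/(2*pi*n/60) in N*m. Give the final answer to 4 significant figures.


omega = 2*pi*37.3310/60 = 3.90929 rad/s
T = 231.9830*1000 / 3.90929
T = 59340 N*m


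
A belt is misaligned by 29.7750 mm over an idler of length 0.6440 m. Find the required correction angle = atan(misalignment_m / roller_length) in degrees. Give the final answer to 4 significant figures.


misalign_m = 29.7750 / 1000 = 0.029775 m
angle = atan(0.029775 / 0.6440)
angle = 2.647 deg


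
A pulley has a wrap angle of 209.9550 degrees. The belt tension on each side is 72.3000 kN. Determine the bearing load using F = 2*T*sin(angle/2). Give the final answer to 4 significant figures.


F = 2 * 72.3000 * sin(209.9550/2 deg)
F = 139.7 kN


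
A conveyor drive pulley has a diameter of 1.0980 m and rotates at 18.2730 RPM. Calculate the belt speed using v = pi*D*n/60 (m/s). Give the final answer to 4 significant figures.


v = pi * 1.0980 * 18.2730 / 60
v = 1.051 m/s


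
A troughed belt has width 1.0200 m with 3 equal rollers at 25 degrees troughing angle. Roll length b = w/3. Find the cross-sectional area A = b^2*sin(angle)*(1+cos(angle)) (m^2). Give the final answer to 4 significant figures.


b = 1.0200/3 = 0.34 m
A = 0.34^2 * sin(25 deg) * (1 + cos(25 deg))
A = 0.09313 m^2


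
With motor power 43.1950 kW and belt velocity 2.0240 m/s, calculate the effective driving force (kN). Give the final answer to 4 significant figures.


Te = P / v = 43.1950 / 2.0240
Te = 21.34 kN


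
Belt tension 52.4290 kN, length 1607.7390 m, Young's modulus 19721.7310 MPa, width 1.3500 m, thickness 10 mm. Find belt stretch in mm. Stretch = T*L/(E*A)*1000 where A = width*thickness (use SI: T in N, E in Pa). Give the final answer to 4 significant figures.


A = 1.3500 * 0.01 = 0.01350 m^2
Stretch = 52.4290*1000 * 1607.7390 / (19721.7310e6 * 0.01350) * 1000
Stretch = 316.6 mm


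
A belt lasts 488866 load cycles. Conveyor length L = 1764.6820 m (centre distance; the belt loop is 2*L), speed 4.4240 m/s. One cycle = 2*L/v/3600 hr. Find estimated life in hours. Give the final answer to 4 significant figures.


cycle_time = 2 * 1764.6820 / 4.4240 / 3600 = 0.221605 hr
life = 488866 * 0.221605 = 108300 hours


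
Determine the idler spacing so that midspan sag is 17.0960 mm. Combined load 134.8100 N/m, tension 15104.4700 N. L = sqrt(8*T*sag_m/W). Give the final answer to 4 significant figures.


sag = 17.0960/1000 = 0.017096 m
L = sqrt(8 * 15104.4700 * 0.017096 / 134.8100)
L = 3.915 m


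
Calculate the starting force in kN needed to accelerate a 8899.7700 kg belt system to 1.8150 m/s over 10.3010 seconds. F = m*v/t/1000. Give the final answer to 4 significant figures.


F = 8899.7700 * 1.8150 / 10.3010 / 1000
F = 1.568 kN


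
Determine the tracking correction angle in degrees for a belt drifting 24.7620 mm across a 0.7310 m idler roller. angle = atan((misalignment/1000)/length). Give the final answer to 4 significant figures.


misalign_m = 24.7620 / 1000 = 0.024762 m
angle = atan(0.024762 / 0.7310)
angle = 1.940 deg


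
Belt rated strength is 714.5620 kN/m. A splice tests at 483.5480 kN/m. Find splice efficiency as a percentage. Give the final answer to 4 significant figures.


Eff = 483.5480 / 714.5620 * 100
Eff = 67.67 %


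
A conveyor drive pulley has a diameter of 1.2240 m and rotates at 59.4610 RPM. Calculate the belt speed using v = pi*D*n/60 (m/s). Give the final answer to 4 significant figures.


v = pi * 1.2240 * 59.4610 / 60
v = 3.811 m/s


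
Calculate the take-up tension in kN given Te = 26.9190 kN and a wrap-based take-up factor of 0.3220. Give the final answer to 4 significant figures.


T_tu = 26.9190 * 0.3220
T_tu = 8.668 kN


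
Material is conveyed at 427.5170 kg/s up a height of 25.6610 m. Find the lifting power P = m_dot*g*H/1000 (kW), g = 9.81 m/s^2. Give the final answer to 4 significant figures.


P = 427.5170 * 9.81 * 25.6610 / 1000
P = 107.6 kW


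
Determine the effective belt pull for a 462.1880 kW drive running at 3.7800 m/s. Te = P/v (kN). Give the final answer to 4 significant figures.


Te = P / v = 462.1880 / 3.7800
Te = 122.3 kN


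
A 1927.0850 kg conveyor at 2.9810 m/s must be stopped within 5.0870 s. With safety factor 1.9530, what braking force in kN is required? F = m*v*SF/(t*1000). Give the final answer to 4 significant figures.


F = 1927.0850 * 2.9810 / 5.0870 * 1.9530 / 1000
F = 2.205 kN


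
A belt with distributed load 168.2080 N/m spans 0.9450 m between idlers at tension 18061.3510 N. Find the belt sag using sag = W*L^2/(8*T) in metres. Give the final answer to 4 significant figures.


sag = 168.2080 * 0.9450^2 / (8 * 18061.3510)
sag = 0.001040 m


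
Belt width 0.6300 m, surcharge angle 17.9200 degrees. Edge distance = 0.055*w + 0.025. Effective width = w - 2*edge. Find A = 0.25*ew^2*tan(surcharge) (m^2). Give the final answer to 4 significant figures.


edge = 0.055*0.6300 + 0.025 = 0.05965 m
ew = 0.6300 - 2*0.05965 = 0.5107 m
A = 0.25 * 0.5107^2 * tan(17.9200 deg)
A = 0.02109 m^2


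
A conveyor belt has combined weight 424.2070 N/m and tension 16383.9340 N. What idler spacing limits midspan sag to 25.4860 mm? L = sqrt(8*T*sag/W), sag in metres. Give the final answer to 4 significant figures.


sag = 25.4860/1000 = 0.025486 m
L = sqrt(8 * 16383.9340 * 0.025486 / 424.2070)
L = 2.806 m


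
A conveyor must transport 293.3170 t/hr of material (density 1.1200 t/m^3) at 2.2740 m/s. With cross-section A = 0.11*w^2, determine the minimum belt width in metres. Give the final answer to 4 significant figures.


A_req = 293.3170 / (2.2740 * 1.1200 * 3600) = 0.0319909 m^2
w = sqrt(0.0319909 / 0.11)
w = 0.5393 m


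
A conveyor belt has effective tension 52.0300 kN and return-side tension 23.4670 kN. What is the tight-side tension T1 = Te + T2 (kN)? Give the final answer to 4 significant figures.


T1 = Te + T2 = 52.0300 + 23.4670
T1 = 75.50 kN


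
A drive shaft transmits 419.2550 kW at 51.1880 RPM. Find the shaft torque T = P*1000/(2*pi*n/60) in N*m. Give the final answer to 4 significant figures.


omega = 2*pi*51.1880/60 = 5.36039 rad/s
T = 419.2550*1000 / 5.36039
T = 78210 N*m


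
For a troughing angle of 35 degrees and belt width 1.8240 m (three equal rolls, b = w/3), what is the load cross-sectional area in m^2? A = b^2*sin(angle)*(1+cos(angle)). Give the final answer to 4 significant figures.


b = 1.8240/3 = 0.608 m
A = 0.608^2 * sin(35 deg) * (1 + cos(35 deg))
A = 0.3857 m^2


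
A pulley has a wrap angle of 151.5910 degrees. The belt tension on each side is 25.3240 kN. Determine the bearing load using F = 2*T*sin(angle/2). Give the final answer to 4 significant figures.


F = 2 * 25.3240 * sin(151.5910/2 deg)
F = 49.10 kN


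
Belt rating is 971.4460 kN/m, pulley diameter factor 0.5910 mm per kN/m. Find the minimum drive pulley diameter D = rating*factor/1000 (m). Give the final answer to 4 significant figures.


D = 971.4460 * 0.5910 / 1000
D = 0.5741 m


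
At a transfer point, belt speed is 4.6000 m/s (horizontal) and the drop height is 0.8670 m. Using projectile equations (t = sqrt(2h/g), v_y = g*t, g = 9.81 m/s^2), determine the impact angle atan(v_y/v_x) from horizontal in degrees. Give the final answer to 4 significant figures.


t = sqrt(2*0.8670/9.81) = 0.420426 s
v_y = 9.81 * 0.420426 = 4.12438 m/s
angle = atan(4.12438 / 4.6000) = 41.88 deg


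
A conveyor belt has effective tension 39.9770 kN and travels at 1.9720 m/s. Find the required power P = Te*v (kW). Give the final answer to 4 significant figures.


P = Te * v = 39.9770 * 1.9720
P = 78.83 kW


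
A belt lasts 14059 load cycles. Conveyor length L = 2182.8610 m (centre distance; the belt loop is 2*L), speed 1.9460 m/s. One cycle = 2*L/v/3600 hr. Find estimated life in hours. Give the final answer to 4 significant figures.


cycle_time = 2 * 2182.8610 / 1.9460 / 3600 = 0.623176 hr
life = 14059 * 0.623176 = 8761 hours


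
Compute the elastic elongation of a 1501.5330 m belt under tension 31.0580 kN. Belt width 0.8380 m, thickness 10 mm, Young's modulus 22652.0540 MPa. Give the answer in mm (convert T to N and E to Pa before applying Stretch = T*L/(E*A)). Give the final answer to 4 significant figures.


A = 0.8380 * 0.01 = 0.00838 m^2
Stretch = 31.0580*1000 * 1501.5330 / (22652.0540e6 * 0.00838) * 1000
Stretch = 245.7 mm


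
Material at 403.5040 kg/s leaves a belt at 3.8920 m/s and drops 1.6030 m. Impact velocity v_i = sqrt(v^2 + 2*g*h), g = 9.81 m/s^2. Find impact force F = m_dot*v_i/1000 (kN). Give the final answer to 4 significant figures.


v_i = sqrt(3.8920^2 + 2*9.81*1.6030) = 6.82631 m/s
F = 403.5040 * 6.82631 / 1000
F = 2.754 kN


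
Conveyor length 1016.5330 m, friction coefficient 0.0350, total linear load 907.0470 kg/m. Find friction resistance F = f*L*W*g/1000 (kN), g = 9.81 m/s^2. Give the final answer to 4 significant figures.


F = 0.0350 * 1016.5330 * 907.0470 * 9.81 / 1000
F = 316.6 kN


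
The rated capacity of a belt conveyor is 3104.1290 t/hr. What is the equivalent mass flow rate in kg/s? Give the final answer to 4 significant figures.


m_dot = 3104.1290 * 1000 / 3600
m_dot = 862.3 kg/s


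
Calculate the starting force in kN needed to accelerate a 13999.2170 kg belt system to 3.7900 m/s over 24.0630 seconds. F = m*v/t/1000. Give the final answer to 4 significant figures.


F = 13999.2170 * 3.7900 / 24.0630 / 1000
F = 2.205 kN


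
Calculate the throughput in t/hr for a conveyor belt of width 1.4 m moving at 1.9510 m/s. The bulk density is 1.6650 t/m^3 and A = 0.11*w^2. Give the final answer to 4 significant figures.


A = 0.11 * 1.4^2 = 0.2156 m^2
C = 0.2156 * 1.9510 * 1.6650 * 3600
C = 2521 t/hr


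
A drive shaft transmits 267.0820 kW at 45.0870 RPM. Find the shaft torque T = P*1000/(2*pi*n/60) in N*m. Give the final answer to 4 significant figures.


omega = 2*pi*45.0870/60 = 4.7215 rad/s
T = 267.0820*1000 / 4.7215
T = 56570 N*m


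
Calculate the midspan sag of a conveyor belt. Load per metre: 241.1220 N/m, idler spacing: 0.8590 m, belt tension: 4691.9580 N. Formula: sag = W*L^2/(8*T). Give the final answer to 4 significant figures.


sag = 241.1220 * 0.8590^2 / (8 * 4691.9580)
sag = 0.004740 m


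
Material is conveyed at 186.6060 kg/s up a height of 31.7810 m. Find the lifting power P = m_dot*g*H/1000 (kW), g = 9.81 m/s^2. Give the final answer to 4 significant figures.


P = 186.6060 * 9.81 * 31.7810 / 1000
P = 58.18 kW


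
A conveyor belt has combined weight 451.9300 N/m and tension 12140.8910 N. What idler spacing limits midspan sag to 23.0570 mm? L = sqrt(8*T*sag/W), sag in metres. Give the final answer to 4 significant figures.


sag = 23.0570/1000 = 0.023057 m
L = sqrt(8 * 12140.8910 * 0.023057 / 451.9300)
L = 2.226 m


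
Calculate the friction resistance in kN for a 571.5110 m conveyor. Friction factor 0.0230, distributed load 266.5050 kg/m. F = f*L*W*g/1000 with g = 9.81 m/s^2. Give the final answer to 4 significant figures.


F = 0.0230 * 571.5110 * 266.5050 * 9.81 / 1000
F = 34.37 kN


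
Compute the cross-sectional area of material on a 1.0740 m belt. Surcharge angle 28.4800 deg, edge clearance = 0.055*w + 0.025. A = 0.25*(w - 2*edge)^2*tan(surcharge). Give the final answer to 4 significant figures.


edge = 0.055*1.0740 + 0.025 = 0.08407 m
ew = 1.0740 - 2*0.08407 = 0.90586 m
A = 0.25 * 0.90586^2 * tan(28.4800 deg)
A = 0.1113 m^2


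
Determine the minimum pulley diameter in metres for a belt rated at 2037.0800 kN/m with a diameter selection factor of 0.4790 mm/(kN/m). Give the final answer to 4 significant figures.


D = 2037.0800 * 0.4790 / 1000
D = 0.9758 m


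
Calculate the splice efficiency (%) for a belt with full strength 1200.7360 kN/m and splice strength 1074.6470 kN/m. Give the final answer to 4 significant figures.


Eff = 1074.6470 / 1200.7360 * 100
Eff = 89.50 %


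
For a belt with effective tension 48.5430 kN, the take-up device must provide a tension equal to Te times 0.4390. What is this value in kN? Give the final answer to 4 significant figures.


T_tu = 48.5430 * 0.4390
T_tu = 21.31 kN


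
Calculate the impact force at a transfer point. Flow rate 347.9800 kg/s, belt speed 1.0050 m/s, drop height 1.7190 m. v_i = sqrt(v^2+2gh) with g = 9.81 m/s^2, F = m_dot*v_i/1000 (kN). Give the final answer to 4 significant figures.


v_i = sqrt(1.0050^2 + 2*9.81*1.7190) = 5.89379 m/s
F = 347.9800 * 5.89379 / 1000
F = 2.051 kN


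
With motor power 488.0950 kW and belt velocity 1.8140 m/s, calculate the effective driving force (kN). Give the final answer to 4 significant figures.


Te = P / v = 488.0950 / 1.8140
Te = 269.1 kN


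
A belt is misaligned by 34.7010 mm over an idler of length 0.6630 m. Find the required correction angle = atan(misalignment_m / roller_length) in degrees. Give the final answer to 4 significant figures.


misalign_m = 34.7010 / 1000 = 0.034701 m
angle = atan(0.034701 / 0.6630)
angle = 2.996 deg


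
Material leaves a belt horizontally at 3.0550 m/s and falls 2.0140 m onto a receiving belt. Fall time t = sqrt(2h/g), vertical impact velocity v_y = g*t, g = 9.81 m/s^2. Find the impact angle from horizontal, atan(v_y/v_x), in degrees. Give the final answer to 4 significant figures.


t = sqrt(2*2.0140/9.81) = 0.640782 s
v_y = 9.81 * 0.640782 = 6.28607 m/s
angle = atan(6.28607 / 3.0550) = 64.08 deg


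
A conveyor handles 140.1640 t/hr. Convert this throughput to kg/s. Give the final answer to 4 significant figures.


m_dot = 140.1640 * 1000 / 3600
m_dot = 38.93 kg/s


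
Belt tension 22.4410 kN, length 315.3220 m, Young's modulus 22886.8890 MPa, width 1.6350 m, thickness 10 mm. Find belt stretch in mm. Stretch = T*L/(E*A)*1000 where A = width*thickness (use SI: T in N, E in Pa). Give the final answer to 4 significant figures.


A = 1.6350 * 0.01 = 0.01635 m^2
Stretch = 22.4410*1000 * 315.3220 / (22886.8890e6 * 0.01635) * 1000
Stretch = 18.91 mm


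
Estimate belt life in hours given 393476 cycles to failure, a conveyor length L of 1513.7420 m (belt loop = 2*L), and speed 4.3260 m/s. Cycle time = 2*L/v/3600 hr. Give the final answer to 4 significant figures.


cycle_time = 2 * 1513.7420 / 4.3260 / 3600 = 0.194398 hr
life = 393476 * 0.194398 = 76490 hours


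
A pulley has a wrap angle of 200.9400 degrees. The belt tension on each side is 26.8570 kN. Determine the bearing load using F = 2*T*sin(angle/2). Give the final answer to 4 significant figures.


F = 2 * 26.8570 * sin(200.9400/2 deg)
F = 52.82 kN


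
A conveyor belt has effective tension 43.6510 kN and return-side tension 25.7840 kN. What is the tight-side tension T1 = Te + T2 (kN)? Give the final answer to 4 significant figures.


T1 = Te + T2 = 43.6510 + 25.7840
T1 = 69.44 kN


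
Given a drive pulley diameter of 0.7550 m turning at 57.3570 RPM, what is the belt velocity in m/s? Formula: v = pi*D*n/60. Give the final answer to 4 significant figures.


v = pi * 0.7550 * 57.3570 / 60
v = 2.267 m/s


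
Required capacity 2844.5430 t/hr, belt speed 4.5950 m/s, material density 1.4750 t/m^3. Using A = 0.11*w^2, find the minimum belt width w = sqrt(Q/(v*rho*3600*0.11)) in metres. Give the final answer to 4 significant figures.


A_req = 2844.5430 / (4.5950 * 1.4750 * 3600) = 0.116582 m^2
w = sqrt(0.116582 / 0.11)
w = 1.029 m


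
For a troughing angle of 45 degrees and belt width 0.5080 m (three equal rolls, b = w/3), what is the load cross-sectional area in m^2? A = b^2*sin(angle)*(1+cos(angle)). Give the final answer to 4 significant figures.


b = 0.5080/3 = 0.169333 m
A = 0.169333^2 * sin(45 deg) * (1 + cos(45 deg))
A = 0.03461 m^2


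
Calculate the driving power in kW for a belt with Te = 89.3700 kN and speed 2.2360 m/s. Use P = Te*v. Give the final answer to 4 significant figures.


P = Te * v = 89.3700 * 2.2360
P = 199.8 kW


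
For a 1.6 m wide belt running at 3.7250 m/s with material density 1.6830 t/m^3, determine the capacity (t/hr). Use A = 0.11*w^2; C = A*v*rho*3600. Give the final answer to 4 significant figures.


A = 0.11 * 1.6^2 = 0.2816 m^2
C = 0.2816 * 3.7250 * 1.6830 * 3600
C = 6355 t/hr


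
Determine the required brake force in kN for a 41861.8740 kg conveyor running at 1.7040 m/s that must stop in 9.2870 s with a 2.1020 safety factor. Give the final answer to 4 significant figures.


F = 41861.8740 * 1.7040 / 9.2870 * 2.1020 / 1000
F = 16.15 kN


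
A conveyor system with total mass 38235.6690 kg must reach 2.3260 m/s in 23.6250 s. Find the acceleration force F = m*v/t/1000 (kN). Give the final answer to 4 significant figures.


F = 38235.6690 * 2.3260 / 23.6250 / 1000
F = 3.764 kN


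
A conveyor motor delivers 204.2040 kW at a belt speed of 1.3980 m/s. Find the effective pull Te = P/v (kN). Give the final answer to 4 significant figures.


Te = P / v = 204.2040 / 1.3980
Te = 146.1 kN


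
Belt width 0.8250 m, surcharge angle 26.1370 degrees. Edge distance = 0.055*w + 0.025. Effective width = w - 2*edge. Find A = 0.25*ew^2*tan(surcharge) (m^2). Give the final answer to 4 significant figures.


edge = 0.055*0.8250 + 0.025 = 0.070375 m
ew = 0.8250 - 2*0.070375 = 0.68425 m
A = 0.25 * 0.68425^2 * tan(26.1370 deg)
A = 0.05744 m^2


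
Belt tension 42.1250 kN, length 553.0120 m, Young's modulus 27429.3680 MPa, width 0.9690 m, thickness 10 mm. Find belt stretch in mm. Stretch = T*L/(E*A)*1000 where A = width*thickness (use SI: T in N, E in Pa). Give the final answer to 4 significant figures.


A = 0.9690 * 0.01 = 0.00969 m^2
Stretch = 42.1250*1000 * 553.0120 / (27429.3680e6 * 0.00969) * 1000
Stretch = 87.65 mm


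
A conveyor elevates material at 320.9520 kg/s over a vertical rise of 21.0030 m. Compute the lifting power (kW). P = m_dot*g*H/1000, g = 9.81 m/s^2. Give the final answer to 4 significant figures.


P = 320.9520 * 9.81 * 21.0030 / 1000
P = 66.13 kW


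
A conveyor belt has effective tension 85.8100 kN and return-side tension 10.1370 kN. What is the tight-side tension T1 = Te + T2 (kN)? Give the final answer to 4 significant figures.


T1 = Te + T2 = 85.8100 + 10.1370
T1 = 95.95 kN


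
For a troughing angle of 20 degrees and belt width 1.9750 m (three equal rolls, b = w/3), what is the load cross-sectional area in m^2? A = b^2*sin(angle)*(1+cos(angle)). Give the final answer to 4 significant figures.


b = 1.9750/3 = 0.658333 m
A = 0.658333^2 * sin(20 deg) * (1 + cos(20 deg))
A = 0.2875 m^2


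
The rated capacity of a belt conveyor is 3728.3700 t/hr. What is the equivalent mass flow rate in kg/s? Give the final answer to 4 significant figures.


m_dot = 3728.3700 * 1000 / 3600
m_dot = 1036 kg/s


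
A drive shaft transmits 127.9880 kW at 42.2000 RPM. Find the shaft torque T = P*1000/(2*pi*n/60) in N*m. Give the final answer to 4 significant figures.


omega = 2*pi*42.2000/60 = 4.41917 rad/s
T = 127.9880*1000 / 4.41917
T = 28960 N*m


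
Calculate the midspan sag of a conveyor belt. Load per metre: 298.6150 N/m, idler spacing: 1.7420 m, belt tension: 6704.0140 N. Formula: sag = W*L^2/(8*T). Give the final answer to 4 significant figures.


sag = 298.6150 * 1.7420^2 / (8 * 6704.0140)
sag = 0.01690 m


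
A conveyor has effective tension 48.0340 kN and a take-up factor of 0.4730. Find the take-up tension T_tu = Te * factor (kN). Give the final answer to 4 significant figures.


T_tu = 48.0340 * 0.4730
T_tu = 22.72 kN


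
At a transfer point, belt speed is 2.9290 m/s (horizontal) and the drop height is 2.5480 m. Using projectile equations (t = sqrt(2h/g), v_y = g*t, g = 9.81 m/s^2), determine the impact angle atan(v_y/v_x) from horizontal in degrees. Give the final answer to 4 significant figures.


t = sqrt(2*2.5480/9.81) = 0.720743 s
v_y = 9.81 * 0.720743 = 7.07049 m/s
angle = atan(7.07049 / 2.9290) = 67.50 deg


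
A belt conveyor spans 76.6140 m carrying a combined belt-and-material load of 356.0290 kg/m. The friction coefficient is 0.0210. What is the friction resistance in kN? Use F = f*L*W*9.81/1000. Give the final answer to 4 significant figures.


F = 0.0210 * 76.6140 * 356.0290 * 9.81 / 1000
F = 5.619 kN


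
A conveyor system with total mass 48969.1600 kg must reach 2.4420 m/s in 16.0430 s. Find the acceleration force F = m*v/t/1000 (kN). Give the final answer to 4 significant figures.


F = 48969.1600 * 2.4420 / 16.0430 / 1000
F = 7.454 kN


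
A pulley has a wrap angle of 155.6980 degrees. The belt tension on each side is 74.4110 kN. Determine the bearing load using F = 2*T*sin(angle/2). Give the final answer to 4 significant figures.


F = 2 * 74.4110 * sin(155.6980/2 deg)
F = 145.5 kN


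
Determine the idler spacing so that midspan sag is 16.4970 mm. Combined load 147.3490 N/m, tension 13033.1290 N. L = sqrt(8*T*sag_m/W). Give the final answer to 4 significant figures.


sag = 16.4970/1000 = 0.016497 m
L = sqrt(8 * 13033.1290 * 0.016497 / 147.3490)
L = 3.417 m


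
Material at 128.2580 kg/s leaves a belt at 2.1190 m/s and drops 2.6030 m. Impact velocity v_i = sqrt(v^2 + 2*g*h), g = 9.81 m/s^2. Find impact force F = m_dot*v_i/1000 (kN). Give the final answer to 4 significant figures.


v_i = sqrt(2.1190^2 + 2*9.81*2.6030) = 7.45393 m/s
F = 128.2580 * 7.45393 / 1000
F = 0.9560 kN


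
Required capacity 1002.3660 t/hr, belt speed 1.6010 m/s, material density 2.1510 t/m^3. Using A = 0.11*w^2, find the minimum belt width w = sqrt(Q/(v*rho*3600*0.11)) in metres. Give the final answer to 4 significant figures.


A_req = 1002.3660 / (1.6010 * 2.1510 * 3600) = 0.0808522 m^2
w = sqrt(0.0808522 / 0.11)
w = 0.8573 m


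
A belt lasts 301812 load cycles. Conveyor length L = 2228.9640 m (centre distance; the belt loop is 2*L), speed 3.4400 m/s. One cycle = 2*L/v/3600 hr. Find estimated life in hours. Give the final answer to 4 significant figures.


cycle_time = 2 * 2228.9640 / 3.4400 / 3600 = 0.359975 hr
life = 301812 * 0.359975 = 108600 hours


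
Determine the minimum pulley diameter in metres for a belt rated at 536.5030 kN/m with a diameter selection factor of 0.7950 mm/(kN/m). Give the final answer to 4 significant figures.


D = 536.5030 * 0.7950 / 1000
D = 0.4265 m


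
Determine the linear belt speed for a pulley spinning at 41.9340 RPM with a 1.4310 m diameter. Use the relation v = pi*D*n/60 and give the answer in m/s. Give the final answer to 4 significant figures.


v = pi * 1.4310 * 41.9340 / 60
v = 3.142 m/s


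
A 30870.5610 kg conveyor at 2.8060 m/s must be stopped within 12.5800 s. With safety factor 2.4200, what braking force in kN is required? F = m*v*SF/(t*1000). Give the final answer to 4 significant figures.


F = 30870.5610 * 2.8060 / 12.5800 * 2.4200 / 1000
F = 16.66 kN


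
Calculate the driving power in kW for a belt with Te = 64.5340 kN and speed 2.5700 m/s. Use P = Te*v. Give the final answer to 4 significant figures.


P = Te * v = 64.5340 * 2.5700
P = 165.9 kW


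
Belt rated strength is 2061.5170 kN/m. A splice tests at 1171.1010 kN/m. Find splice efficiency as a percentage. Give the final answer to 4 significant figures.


Eff = 1171.1010 / 2061.5170 * 100
Eff = 56.81 %


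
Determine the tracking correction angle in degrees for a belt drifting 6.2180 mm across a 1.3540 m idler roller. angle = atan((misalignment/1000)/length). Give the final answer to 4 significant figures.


misalign_m = 6.2180 / 1000 = 0.006218 m
angle = atan(0.006218 / 1.3540)
angle = 0.2631 deg


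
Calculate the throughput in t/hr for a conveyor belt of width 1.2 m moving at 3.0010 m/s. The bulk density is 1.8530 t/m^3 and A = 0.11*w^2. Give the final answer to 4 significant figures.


A = 0.11 * 1.2^2 = 0.1584 m^2
C = 0.1584 * 3.0010 * 1.8530 * 3600
C = 3171 t/hr


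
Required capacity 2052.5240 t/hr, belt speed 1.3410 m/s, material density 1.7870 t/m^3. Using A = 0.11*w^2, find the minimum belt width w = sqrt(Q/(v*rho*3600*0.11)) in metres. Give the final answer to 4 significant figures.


A_req = 2052.5240 / (1.3410 * 1.7870 * 3600) = 0.237921 m^2
w = sqrt(0.237921 / 0.11)
w = 1.471 m


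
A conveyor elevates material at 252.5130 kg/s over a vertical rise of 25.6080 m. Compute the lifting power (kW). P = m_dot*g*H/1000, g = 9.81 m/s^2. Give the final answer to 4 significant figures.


P = 252.5130 * 9.81 * 25.6080 / 1000
P = 63.43 kW


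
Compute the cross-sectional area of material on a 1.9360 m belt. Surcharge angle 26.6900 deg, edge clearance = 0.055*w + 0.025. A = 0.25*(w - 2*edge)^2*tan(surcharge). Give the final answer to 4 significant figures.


edge = 0.055*1.9360 + 0.025 = 0.13148 m
ew = 1.9360 - 2*0.13148 = 1.67304 m
A = 0.25 * 1.67304^2 * tan(26.6900 deg)
A = 0.3518 m^2


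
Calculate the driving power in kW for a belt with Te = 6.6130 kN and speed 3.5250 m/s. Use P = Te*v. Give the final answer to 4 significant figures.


P = Te * v = 6.6130 * 3.5250
P = 23.31 kW


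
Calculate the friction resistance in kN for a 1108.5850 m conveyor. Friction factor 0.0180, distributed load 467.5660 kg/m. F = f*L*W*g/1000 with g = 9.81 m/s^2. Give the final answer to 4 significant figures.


F = 0.0180 * 1108.5850 * 467.5660 * 9.81 / 1000
F = 91.53 kN


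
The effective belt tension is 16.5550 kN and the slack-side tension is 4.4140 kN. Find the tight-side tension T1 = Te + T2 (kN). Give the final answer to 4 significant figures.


T1 = Te + T2 = 16.5550 + 4.4140
T1 = 20.97 kN


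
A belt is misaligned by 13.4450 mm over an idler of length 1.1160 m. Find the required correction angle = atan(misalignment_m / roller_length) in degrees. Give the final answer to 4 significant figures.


misalign_m = 13.4450 / 1000 = 0.013445 m
angle = atan(0.013445 / 1.1160)
angle = 0.6902 deg


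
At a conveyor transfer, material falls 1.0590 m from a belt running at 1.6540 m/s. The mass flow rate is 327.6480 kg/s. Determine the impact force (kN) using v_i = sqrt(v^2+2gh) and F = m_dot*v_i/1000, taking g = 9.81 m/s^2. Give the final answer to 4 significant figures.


v_i = sqrt(1.6540^2 + 2*9.81*1.0590) = 4.84905 m/s
F = 327.6480 * 4.84905 / 1000
F = 1.589 kN


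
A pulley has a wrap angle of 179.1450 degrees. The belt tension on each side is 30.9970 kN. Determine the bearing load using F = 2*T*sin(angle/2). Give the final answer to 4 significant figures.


F = 2 * 30.9970 * sin(179.1450/2 deg)
F = 61.99 kN


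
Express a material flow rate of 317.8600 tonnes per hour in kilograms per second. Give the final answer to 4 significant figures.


m_dot = 317.8600 * 1000 / 3600
m_dot = 88.29 kg/s


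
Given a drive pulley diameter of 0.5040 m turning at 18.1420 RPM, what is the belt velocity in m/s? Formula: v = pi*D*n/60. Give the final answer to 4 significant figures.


v = pi * 0.5040 * 18.1420 / 60
v = 0.4788 m/s


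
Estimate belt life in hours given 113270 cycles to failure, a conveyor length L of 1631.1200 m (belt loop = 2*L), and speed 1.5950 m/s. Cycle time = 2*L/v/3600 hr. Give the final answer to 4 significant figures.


cycle_time = 2 * 1631.1200 / 1.5950 / 3600 = 0.568137 hr
life = 113270 * 0.568137 = 64350 hours


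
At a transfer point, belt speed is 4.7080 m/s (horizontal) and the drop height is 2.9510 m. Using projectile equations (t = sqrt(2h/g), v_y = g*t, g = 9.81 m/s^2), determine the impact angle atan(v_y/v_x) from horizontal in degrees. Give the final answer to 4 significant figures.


t = sqrt(2*2.9510/9.81) = 0.775649 s
v_y = 9.81 * 0.775649 = 7.60912 m/s
angle = atan(7.60912 / 4.7080) = 58.25 deg


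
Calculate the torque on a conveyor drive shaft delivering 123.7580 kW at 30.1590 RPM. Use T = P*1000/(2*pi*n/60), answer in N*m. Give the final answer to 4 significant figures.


omega = 2*pi*30.1590/60 = 3.15824 rad/s
T = 123.7580*1000 / 3.15824
T = 39190 N*m


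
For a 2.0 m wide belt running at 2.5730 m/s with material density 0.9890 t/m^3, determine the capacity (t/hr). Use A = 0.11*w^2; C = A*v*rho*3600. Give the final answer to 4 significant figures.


A = 0.11 * 2.0^2 = 0.44 m^2
C = 0.44 * 2.5730 * 0.9890 * 3600
C = 4031 t/hr


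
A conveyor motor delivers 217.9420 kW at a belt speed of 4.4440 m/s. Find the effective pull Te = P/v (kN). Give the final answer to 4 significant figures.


Te = P / v = 217.9420 / 4.4440
Te = 49.04 kN


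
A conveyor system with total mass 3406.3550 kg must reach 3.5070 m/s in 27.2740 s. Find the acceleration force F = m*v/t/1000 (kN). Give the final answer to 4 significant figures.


F = 3406.3550 * 3.5070 / 27.2740 / 1000
F = 0.4380 kN


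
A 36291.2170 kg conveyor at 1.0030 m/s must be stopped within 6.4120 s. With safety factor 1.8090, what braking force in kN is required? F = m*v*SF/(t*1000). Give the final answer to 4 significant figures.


F = 36291.2170 * 1.0030 / 6.4120 * 1.8090 / 1000
F = 10.27 kN
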